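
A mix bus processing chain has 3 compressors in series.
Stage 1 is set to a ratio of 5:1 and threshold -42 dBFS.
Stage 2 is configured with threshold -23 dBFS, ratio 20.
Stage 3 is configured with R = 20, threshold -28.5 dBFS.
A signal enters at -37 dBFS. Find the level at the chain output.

-41 dBFS

Stage 1: -37 dBFS is 5 dB over -42 dBFS; at 5:1 that becomes 1 dB over, giving -41 dBFS.
Stage 2: -41 dBFS is at or below the -23 dBFS threshold — no compression; output -41 dBFS.
Stage 3: -41 dBFS is at or below the -28.5 dBFS threshold — no compression; output -41 dBFS.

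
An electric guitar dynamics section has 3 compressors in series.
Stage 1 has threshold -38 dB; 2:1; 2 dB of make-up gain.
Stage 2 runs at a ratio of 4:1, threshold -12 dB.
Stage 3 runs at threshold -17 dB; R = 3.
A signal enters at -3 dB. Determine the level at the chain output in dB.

-18.5 dB

Stage 1: 35 dB above -38 dB, reduced 2:1 to 17.5 dB above → -20.5 dB; +2 dB make-up → -18.5 dB.
Stage 2: below threshold (-18.5 ≤ -12); passes unchanged; output -18.5 dB.
Stage 3: -18.5 dB is at or below the -17 dB threshold — no compression; output -18.5 dB.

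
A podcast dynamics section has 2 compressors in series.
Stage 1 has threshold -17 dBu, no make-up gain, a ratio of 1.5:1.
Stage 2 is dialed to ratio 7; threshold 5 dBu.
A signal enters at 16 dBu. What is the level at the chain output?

Stage 1: 16 dBu is 33 dB over -17 dBu; at 1.5:1 that becomes 22 dB over, giving 5 dBu.
Stage 2: below threshold (5 ≤ 5); passes unchanged; output 5 dBu.

5 dBu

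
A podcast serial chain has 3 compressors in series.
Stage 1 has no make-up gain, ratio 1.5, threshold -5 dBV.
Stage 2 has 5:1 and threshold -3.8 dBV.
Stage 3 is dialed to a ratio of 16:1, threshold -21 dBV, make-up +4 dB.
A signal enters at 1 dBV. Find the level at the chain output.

Stage 1: overshoot 6 dB → 6/1.5 = 4 dB → -1 dBV.
Stage 2: -1 dBV is 2.8 dB over -3.8 dBV; at 5:1 that becomes 0.56 dB over, giving -3.24 dBV.
Stage 3: overshoot 17.76 dB → 17.76/16 = 1.11 dB → -19.89 dBV; +4 dB make-up → -15.89 dBV.

-15.89 dBV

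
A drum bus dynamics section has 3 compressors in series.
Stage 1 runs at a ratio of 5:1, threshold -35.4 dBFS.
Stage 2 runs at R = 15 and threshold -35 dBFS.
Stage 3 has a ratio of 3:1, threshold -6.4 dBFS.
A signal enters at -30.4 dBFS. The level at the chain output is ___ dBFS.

-34.96 dBFS

Stage 1: -30.4 dBFS is 5 dB over -35.4 dBFS; at 5:1 that becomes 1 dB over, giving -34.4 dBFS.
Stage 2: 0.6 dB above -35 dBFS, reduced 15:1 to 0.04 dB above → -34.96 dBFS.
Stage 3: -34.96 dBFS ≤ -6.4 dBFS, so stage 3 doesn't engage; output -34.96 dBFS.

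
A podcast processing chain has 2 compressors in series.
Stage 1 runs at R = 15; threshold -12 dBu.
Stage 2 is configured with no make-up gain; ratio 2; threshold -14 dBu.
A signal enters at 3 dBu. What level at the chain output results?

Stage 1: 15 dB above -12 dBu, reduced 15:1 to 1 dB above → -11 dBu.
Stage 2: -11 dBu is 3 dB over -14 dBu; at 2:1 that becomes 1.5 dB over, giving -12.5 dBu.

-12.5 dBu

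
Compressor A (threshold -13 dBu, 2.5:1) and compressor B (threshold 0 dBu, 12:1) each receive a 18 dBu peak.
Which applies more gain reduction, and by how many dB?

A: GR = 31 − 31/2.5 = 18.6 dB.
B: GR = 18 − 18/12 = 16.5 dB.
A reduces 2.1 dB more.

A, by 2.1 dB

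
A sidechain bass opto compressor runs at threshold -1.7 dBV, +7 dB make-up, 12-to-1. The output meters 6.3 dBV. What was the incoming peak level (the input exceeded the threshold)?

Stripping the +7 dB make-up gives -0.7 dBV at the gain stage.
Post-compression overshoot = -0.7 − (-1.7) = 1 dB.
Undo the ratio: input overshoot = 1 × 12 = 12 dB, giving input = 10.3 dBV.

10.3 dBV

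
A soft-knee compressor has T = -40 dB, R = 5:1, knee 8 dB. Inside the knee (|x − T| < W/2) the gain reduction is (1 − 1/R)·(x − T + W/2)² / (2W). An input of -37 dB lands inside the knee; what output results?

x − T + W/2 = -37 − (-40) + 4 = 7.
GR = (1 − 1/5) × 7² / 16 = 0.8 × 49 / 16 = 2.45 dB.
Output = -37 − 2.45 = -39.45 dB.

-39.45 dB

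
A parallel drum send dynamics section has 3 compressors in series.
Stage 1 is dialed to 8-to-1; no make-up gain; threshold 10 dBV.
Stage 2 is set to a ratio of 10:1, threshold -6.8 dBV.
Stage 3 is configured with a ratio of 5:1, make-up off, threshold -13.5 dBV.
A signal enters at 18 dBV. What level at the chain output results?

Stage 1: overshoot 8 dB → 8/8 = 1 dB → 11 dBV.
Stage 2: overshoot 17.8 dB → 17.8/10 = 1.78 dB → -5.02 dBV.
Stage 3: overshoot 8.48 dB → 8.48/5 = 1.696 dB → -11.804 dBV.

-11.804 dBV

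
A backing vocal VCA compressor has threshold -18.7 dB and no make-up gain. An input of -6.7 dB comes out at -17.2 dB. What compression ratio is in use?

Input overshoot = -6.7 − (-18.7) = 12 dB; output overshoot = -17.2 − (-18.7) = 1.5 dB.
Ratio = 12 / 1.5 = 8.

8:1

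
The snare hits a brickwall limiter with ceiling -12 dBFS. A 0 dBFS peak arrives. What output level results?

A brickwall limiter is an ∞:1 compressor: any input above the ceiling is clamped to -12 dBFS.

-12 dBFS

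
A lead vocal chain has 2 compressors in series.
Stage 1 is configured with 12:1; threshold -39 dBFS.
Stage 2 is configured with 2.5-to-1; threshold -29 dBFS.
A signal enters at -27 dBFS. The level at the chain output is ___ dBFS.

Stage 1: 12 dB above -39 dBFS, reduced 12:1 to 1 dB above → -38 dBFS.
Stage 2: below threshold (-38 ≤ -29); passes unchanged; output -38 dBFS.

-38 dBFS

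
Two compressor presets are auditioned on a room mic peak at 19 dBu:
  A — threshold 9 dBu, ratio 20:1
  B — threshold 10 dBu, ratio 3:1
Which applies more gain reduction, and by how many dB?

A, by 3.5 dB

A: 10 dB over, compressed to 0.5 dB over, so 9.5 dB of GR.
B: 9 dB over, compressed to 3 dB over, so 6 dB of GR.
Difference: 3.5 dB in favour of A.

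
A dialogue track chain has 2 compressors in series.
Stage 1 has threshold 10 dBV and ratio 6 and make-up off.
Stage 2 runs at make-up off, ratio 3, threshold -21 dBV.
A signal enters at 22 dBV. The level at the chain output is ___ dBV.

-10 dBV

Stage 1: overshoot 12 dB → 12/6 = 2 dB → 12 dBV.
Stage 2: 12 dBV is 33 dB over -21 dBV; at 3:1 that becomes 11 dB over, giving -10 dBV.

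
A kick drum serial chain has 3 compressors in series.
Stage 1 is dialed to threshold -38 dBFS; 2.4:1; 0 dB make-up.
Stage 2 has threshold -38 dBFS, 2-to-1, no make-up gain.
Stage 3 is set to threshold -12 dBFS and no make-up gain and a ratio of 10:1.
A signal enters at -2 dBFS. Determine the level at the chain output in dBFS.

Stage 1: overshoot 36 dB → 36/2.4 = 15 dB → -23 dBFS.
Stage 2: -23 dBFS is 15 dB over -38 dBFS; at 2:1 that becomes 7.5 dB over, giving -30.5 dBFS.
Stage 3: -30.5 dBFS ≤ -12 dBFS, so stage 3 doesn't engage; output -30.5 dBFS.

-30.5 dBFS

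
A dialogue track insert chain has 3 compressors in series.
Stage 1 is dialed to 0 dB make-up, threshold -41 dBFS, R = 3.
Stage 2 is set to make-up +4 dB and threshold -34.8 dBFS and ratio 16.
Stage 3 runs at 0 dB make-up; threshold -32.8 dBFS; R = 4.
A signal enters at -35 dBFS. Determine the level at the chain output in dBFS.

Stage 1: overshoot 6 dB → 6/3 = 2 dB → -39 dBFS.
Stage 2: -39 dBFS ≤ -34.8 dBFS, so stage 2 doesn't engage; make-up brings it to -35 dBFS.
Stage 3: below threshold (-35 ≤ -32.8); passes unchanged; output -35 dBFS.

-35 dBFS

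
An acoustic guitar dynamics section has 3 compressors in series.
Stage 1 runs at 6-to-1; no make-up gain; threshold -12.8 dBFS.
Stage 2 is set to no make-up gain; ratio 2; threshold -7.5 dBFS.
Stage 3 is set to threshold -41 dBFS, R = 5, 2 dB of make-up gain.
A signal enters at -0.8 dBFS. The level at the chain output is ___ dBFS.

-32.96 dBFS

Stage 1: overshoot 12 dB → 12/6 = 2 dB → -10.8 dBFS.
Stage 2: -10.8 dBFS ≤ -7.5 dBFS, so stage 2 doesn't engage; output -10.8 dBFS.
Stage 3: overshoot 30.2 dB → 30.2/5 = 6.04 dB → -34.96 dBFS; +2 dB make-up → -32.96 dBFS.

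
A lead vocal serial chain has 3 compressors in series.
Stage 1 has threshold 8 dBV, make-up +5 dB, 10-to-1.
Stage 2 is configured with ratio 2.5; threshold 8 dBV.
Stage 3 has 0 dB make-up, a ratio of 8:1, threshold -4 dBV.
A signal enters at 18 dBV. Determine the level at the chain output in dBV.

Stage 1: 18 dBV is 10 dB over 8 dBV; at 10:1 that becomes 1 dB over, giving 9 dBV; +5 dB make-up → 14 dBV.
Stage 2: overshoot 6 dB → 6/2.5 = 2.4 dB → 10.4 dBV.
Stage 3: overshoot 14.4 dB → 14.4/8 = 1.8 dB → -2.2 dBV.

-2.2 dBV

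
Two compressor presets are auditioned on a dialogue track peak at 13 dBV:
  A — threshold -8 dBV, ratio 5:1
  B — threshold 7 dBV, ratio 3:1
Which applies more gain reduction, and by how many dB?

A, by 12.8 dB

A: GR = 21 − 21/5 = 16.8 dB.
B: GR = 6 − 6/3 = 4 dB.
Difference: 12.8 dB in favour of A.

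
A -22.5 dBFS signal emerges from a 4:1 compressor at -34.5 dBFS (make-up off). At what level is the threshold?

-38.5 dBFS

Gain reduction = -22.5 − (-34.5) = 12 dB; output overshoot = GR / (R − 1) = 12 / 3 = 4 dB.
Threshold = output − output overshoot = -34.5 − 4 = -38.5 dBFS.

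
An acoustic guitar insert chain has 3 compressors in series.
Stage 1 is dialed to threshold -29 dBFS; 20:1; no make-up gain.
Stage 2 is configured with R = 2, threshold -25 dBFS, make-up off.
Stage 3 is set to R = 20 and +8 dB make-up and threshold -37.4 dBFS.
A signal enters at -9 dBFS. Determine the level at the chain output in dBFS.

-28.93 dBFS

Stage 1: -9 dBFS is 20 dB over -29 dBFS; at 20:1 that becomes 1 dB over, giving -28 dBFS.
Stage 2: below threshold (-28 ≤ -25); passes unchanged; output -28 dBFS.
Stage 3: -28 dBFS is 9.4 dB over -37.4 dBFS; at 20:1 that becomes 0.47 dB over, giving -36.93 dBFS; +8 dB make-up → -28.93 dBFS.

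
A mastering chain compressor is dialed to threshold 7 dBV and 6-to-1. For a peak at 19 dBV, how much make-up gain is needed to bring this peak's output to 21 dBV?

12 dB

Without make-up, output = threshold + overshoot/6 = 7 + 2 = 9 dBV.
Gap to target: 12 dB.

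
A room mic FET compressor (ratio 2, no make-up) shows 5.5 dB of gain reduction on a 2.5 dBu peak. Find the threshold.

Gain reduction = 2.5 − (-3) = 5.5 dB; output overshoot = GR / (R − 1) = 5.5 / 1 = 5.5 dB.
Threshold = output − output overshoot = -3 − 5.5 = -8.5 dBu.

-8.5 dBu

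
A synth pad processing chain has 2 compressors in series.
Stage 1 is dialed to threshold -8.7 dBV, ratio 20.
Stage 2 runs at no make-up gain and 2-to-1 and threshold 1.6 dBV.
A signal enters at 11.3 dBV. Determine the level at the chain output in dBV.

-7.7 dBV

Stage 1: 11.3 dBV is 20 dB over -8.7 dBV; at 20:1 that becomes 1 dB over, giving -7.7 dBV.
Stage 2: below threshold (-7.7 ≤ 1.6); passes unchanged; output -7.7 dBV.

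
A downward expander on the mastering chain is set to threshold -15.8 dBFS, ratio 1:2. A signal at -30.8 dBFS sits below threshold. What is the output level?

Below threshold, a 1:2 expander applies gain = (2−1)×(T − x) of attenuation.
(2−1) × 15 = 15 dB, so output = -30.8 − 15 = -45.8 dBFS.

-45.8 dBFS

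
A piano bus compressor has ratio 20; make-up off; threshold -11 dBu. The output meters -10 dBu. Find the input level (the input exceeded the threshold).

That's 1 dB above the -11 dBu threshold.
Undo the ratio: input overshoot = 1 × 20 = 20 dB, giving input = 9 dBu.

9 dBu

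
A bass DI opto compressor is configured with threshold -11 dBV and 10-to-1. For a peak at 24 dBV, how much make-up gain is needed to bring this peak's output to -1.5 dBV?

Without make-up, output = threshold + overshoot/10 = -11 + 3.5 = -7.5 dBV.
Gap to target: 6 dB.

6 dB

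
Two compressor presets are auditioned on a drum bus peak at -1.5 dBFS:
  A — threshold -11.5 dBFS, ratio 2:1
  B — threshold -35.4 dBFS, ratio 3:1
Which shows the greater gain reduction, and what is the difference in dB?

B, by 17.6 dB

A: overshoot 10 dB → output overshoot 5 dB → GR 5 dB.
B: overshoot 33.9 dB → output overshoot 11.3 dB → GR 22.6 dB.
B applies 17.6 dB more gain reduction.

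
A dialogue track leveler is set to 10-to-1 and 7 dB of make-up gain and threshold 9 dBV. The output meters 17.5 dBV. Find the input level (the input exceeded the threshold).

Before make-up, the level was 17.5 − 7 = 10.5 dBV.
That's 1.5 dB above the 9 dBV threshold.
Input overshoot = R × output overshoot = 15 dB → input = 9 + 15 = 24 dBV.

24 dBV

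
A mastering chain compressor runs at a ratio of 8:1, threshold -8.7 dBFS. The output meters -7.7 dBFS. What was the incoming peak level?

-0.7 dBFS

That's 1 dB above the -8.7 dBFS threshold.
Before 8:1 compression the overshoot was 1 × 8 = 8 dB, so input = -8.7 + 8 = -0.7 dBFS.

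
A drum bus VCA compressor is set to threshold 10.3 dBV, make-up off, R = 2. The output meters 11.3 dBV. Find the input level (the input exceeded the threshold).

12.3 dBV

That's 1 dB above the 10.3 dBV threshold.
Undo the ratio: input overshoot = 1 × 2 = 2 dB, giving input = 12.3 dBV.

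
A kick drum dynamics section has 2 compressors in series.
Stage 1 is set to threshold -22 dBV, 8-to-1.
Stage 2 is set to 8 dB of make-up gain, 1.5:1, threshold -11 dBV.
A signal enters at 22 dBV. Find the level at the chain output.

Stage 1: overshoot 44 dB → 44/8 = 5.5 dB → -16.5 dBV.
Stage 2: -16.5 dBV is at or below the -11 dBV threshold — no compression; make-up brings it to -8.5 dBV.

-8.5 dBV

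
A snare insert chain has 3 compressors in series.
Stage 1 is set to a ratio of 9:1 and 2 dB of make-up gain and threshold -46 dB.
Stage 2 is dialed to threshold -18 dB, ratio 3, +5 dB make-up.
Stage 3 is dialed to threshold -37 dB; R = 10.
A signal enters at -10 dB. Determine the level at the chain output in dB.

Stage 1: overshoot 36 dB → 36/9 = 4 dB → -42 dB; +2 dB make-up → -40 dB.
Stage 2: -40 dB ≤ -18 dB, so stage 2 doesn't engage; make-up brings it to -35 dB.
Stage 3: -35 dB is 2 dB over -37 dB; at 10:1 that becomes 0.2 dB over, giving -36.8 dB.

-36.8 dB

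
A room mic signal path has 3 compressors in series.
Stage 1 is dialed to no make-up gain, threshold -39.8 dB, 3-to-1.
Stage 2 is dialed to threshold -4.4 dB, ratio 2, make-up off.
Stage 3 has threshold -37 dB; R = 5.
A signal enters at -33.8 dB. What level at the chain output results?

Stage 1: 6 dB above -39.8 dB, reduced 3:1 to 2 dB above → -37.8 dB.
Stage 2: -37.8 dB is at or below the -4.4 dB threshold — no compression; output -37.8 dB.
Stage 3: below threshold (-37.8 ≤ -37); passes unchanged; output -37.8 dB.

-37.8 dB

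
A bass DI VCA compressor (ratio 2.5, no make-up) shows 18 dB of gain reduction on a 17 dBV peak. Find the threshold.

-13 dBV

Let T be the threshold. Output overshoot = (input overshoot)/R, so -1 − T = (17 − T)/2.5.
2.5·(-1 − T) = 17 − T → 1.5·T = -2.5 − 17 = -19.5.
T = -19.5/1.5 = -13 dBV.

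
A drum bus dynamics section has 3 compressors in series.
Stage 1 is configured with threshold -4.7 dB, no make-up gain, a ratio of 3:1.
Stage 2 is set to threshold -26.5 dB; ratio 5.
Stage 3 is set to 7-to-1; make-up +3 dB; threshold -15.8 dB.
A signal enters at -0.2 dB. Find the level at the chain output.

Stage 1: overshoot 4.5 dB → 4.5/3 = 1.5 dB → -3.2 dB.
Stage 2: -3.2 dB is 23.3 dB over -26.5 dB; at 5:1 that becomes 4.66 dB over, giving -21.84 dB.
Stage 3: -21.84 dB ≤ -15.8 dB, so stage 3 doesn't engage; make-up brings it to -18.84 dB.

-18.84 dB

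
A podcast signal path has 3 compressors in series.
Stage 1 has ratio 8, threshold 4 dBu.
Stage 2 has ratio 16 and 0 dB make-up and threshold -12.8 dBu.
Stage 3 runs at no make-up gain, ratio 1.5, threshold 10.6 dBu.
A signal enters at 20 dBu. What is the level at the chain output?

-11.625 dBu

Stage 1: 16 dB above 4 dBu, reduced 8:1 to 2 dB above → 6 dBu.
Stage 2: overshoot 18.8 dB → 18.8/16 = 1.175 dB → -11.625 dBu.
Stage 3: below threshold (-11.625 ≤ 10.6); passes unchanged; output -11.625 dBu.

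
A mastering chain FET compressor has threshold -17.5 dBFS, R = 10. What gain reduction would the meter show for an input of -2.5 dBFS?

The signal is 15 dB above threshold.
A 10:1 ratio leaves 1.5 dB of that excess.
GR = overshoot in − overshoot out = 15 − 1.5 = 13.5 dB.

13.5 dB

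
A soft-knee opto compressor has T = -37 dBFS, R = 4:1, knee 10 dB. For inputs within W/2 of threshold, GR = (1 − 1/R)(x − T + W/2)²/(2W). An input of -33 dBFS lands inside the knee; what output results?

-36.0375 dBFS

x − T + W/2 = -33 − (-37) + 5 = 9.
GR = (1 − 1/4) × 9² / 20 = 0.75 × 81 / 20 = 3.0375 dB.
Output = -33 − 3.0375 = -36.0375 dBFS.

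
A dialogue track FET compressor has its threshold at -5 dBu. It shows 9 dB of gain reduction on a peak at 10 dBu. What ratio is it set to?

Input overshoot = 10 − (-5) = 15 dB.
Output overshoot = 15 − 9 = 6 dB.
Ratio = input overshoot / output overshoot = 15 / 6 = 2.5.

2.5:1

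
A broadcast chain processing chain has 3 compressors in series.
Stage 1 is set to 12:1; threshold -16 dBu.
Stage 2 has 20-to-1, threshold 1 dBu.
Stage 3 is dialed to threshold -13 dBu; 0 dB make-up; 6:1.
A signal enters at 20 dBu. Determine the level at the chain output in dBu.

-13 dBu

Stage 1: overshoot 36 dB → 36/12 = 3 dB → -13 dBu.
Stage 2: -13 dBu is at or below the 1 dBu threshold — no compression; output -13 dBu.
Stage 3: -13 dBu ≤ -13 dBu, so stage 3 doesn't engage; output -13 dBu.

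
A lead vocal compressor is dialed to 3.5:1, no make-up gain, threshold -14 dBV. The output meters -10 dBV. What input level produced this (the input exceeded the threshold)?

0 dBV

The compressed level sits -10 − (-14) = 4 dB over threshold.
Before 3.5:1 compression the overshoot was 4 × 3.5 = 14 dB, so input = -14 + 14 = 0 dBV.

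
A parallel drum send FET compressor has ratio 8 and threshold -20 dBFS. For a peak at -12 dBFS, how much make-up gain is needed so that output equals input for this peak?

The peak compresses to -20 + 8/8 = -19 dBFS.
To reach -12 dBFS requires -12 − (-19) = 7 dB of make-up.

7 dB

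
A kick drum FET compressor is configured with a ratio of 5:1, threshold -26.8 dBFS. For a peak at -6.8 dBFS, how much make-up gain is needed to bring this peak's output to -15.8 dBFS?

The peak compresses to -26.8 + 20/5 = -22.8 dBFS.
To reach -15.8 dBFS requires -15.8 − (-22.8) = 7 dB of make-up.

7 dB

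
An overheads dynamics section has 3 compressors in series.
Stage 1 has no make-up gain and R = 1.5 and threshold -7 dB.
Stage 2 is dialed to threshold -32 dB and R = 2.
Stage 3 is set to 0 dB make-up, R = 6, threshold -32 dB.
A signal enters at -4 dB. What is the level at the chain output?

Stage 1: -4 dB is 3 dB over -7 dB; at 1.5:1 that becomes 2 dB over, giving -5 dB.
Stage 2: 27 dB above -32 dB, reduced 2:1 to 13.5 dB above → -18.5 dB.
Stage 3: overshoot 13.5 dB → 13.5/6 = 2.25 dB → -29.75 dB.

-29.75 dB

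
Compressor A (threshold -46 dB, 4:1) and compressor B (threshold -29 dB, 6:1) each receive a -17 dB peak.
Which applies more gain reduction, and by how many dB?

A: 29 dB over, compressed to 7.25 dB over, so 21.75 dB of GR.
B: 12 dB over, compressed to 2 dB over, so 10 dB of GR.
A reduces 11.75 dB more.

A, by 11.75 dB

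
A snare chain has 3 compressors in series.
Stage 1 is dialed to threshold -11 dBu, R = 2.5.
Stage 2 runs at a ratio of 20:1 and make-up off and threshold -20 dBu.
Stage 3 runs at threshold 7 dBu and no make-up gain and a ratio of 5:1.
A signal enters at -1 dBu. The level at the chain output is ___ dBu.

Stage 1: overshoot 10 dB → 10/2.5 = 4 dB → -7 dBu.
Stage 2: overshoot 13 dB → 13/20 = 0.65 dB → -19.35 dBu.
Stage 3: -19.35 dBu ≤ 7 dBu, so stage 3 doesn't engage; output -19.35 dBu.

-19.35 dBu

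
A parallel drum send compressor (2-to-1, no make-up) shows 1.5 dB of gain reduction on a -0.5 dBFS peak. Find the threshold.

-3.5 dBFS

Input is 3 dB above T (since output overshoot × R = input overshoot: (-2 − T)·2 = -0.5 − T gives T = -3.5 dBFS).
Check: -3.5 + (-0.5 − (-3.5))/2 = -3.5 + 1.5 = -2 dBFS. ✓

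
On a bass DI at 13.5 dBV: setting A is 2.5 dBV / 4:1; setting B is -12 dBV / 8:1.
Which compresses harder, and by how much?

B, by 14.0625 dB

A: GR = 11 − 11/4 = 8.25 dB.
B: GR = 25.5 − 25.5/8 = 22.3125 dB.
B reduces 14.0625 dB more.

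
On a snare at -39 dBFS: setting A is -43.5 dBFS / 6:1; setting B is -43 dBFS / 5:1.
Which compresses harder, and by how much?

A, by 0.55 dB

A: overshoot 4.5 dB → output overshoot 0.75 dB → GR 3.75 dB.
B: overshoot 4 dB → output overshoot 0.8 dB → GR 3.2 dB.
A reduces 0.55 dB more.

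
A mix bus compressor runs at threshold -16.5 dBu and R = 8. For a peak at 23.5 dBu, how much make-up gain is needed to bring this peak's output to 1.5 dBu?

Overshoot 40 dB → 40/8 = 5 dB after compression, so the compressed level is -16.5 + 5 = -11.5 dBu.
Make-up = target − compressed = 1.5 − (-11.5) = 13 dB.

13 dB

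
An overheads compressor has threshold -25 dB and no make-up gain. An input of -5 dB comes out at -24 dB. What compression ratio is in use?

20:1

Input overshoot = -5 − (-25) = 20 dB; output overshoot = -24 − (-25) = 1 dB.
Ratio = 20 / 1 = 20.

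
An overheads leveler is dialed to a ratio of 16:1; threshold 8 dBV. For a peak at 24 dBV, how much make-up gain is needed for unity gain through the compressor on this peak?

15 dB

Without make-up, output = threshold + overshoot/16 = 8 + 1 = 9 dBV.
Gap to target: 15 dB.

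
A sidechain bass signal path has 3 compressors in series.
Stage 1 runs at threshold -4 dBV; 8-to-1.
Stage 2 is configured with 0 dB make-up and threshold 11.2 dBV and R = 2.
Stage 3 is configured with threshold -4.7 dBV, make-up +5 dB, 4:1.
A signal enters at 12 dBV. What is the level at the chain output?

Stage 1: overshoot 16 dB → 16/8 = 2 dB → -2 dBV.
Stage 2: -2 dBV is at or below the 11.2 dBV threshold — no compression; output -2 dBV.
Stage 3: overshoot 2.7 dB → 2.7/4 = 0.675 dB → -4.025 dBV; +5 dB make-up → 0.975 dBV.

0.975 dBV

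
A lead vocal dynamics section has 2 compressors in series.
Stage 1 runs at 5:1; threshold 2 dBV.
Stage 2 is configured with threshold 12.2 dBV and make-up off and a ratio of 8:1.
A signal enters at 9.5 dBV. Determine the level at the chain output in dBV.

3.5 dBV

Stage 1: overshoot 7.5 dB → 7.5/5 = 1.5 dB → 3.5 dBV.
Stage 2: below threshold (3.5 ≤ 12.2); passes unchanged; output 3.5 dBV.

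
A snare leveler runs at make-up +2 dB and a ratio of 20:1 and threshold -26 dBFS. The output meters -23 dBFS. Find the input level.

-6 dBFS

Stripping the +2 dB make-up gives -25 dBFS at the gain stage.
The compressed level sits -25 − (-26) = 1 dB over threshold.
Undo the ratio: input overshoot = 1 × 20 = 20 dB, giving input = -6 dBFS.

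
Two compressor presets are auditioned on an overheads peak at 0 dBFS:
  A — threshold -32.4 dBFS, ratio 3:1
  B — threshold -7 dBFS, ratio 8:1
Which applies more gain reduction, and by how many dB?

A, by 15.475 dB

A: overshoot 32.4 dB → output overshoot 10.8 dB → GR 21.6 dB.
B: overshoot 7 dB → output overshoot 0.875 dB → GR 6.125 dB.
A applies 15.475 dB more gain reduction.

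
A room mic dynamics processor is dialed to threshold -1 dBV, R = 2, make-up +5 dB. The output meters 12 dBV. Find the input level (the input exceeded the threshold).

Stripping the +5 dB make-up gives 7 dBV at the gain stage.
That's 8 dB above the -1 dBV threshold.
Before 2:1 compression the overshoot was 8 × 2 = 16 dB, so input = -1 + 16 = 15 dBV.

15 dBV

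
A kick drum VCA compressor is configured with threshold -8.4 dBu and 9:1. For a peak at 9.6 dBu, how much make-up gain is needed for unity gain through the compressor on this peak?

16 dB

Overshoot 18 dB → 18/9 = 2 dB after compression, so the compressed level is -8.4 + 2 = -6.4 dBu.
Make-up = target − compressed = 9.6 − (-6.4) = 16 dB.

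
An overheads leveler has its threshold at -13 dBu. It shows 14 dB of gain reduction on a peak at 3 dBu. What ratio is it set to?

Input overshoot = 3 − (-13) = 16 dB.
Output overshoot = 16 − 14 = 2 dB.
Ratio = input overshoot / output overshoot = 16 / 2 = 8.

8:1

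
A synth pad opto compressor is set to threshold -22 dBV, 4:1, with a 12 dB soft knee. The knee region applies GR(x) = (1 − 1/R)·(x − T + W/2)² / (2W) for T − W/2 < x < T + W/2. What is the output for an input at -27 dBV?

-27.03125 dBV

x − T + W/2 = -27 − (-22) + 6 = 1.
GR = (1 − 1/4) × 1² / 24 = 0.75 × 1 / 24 = 0.03125 dB.
Output = -27 − 0.03125 = -27.03125 dBV.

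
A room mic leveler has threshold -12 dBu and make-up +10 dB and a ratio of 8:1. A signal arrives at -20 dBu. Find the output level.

-10 dBu

-20 dBu is 8 dB below the -12 dBu threshold, so no gain reduction is applied.
Make-up gain adds 10 dB: -20 + 10 = -10 dBu.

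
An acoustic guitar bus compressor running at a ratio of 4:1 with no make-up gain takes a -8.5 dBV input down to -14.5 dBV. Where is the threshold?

-16.5 dBV

Input is 8 dB above T (since output overshoot × R = input overshoot: (-14.5 − T)·4 = -8.5 − T gives T = -16.5 dBV).
Check: -16.5 + (-8.5 − (-16.5))/4 = -16.5 + 2 = -14.5 dBV. ✓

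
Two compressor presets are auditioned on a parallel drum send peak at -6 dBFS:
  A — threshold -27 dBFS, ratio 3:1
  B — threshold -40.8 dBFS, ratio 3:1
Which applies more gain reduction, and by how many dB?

B, by 9.2 dB

A: 21 dB over, compressed to 7 dB over, so 14 dB of GR.
B: 34.8 dB over, compressed to 11.6 dB over, so 23.2 dB of GR.
B reduces 9.2 dB more.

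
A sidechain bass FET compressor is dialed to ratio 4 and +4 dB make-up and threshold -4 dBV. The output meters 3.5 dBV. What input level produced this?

Stripping the +4 dB make-up gives -0.5 dBV at the gain stage.
Post-compression overshoot = -0.5 − (-4) = 3.5 dB.
Input overshoot = R × output overshoot = 14 dB → input = -4 + 14 = 10 dBV.

10 dBV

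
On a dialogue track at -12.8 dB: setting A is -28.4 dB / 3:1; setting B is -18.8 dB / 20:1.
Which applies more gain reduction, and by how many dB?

A, by 4.7 dB

A: 15.6 dB over, compressed to 5.2 dB over, so 10.4 dB of GR.
B: 6 dB over, compressed to 0.3 dB over, so 5.7 dB of GR.
A applies 4.7 dB more gain reduction.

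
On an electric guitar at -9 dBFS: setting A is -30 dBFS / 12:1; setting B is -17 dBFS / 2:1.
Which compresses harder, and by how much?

A, by 15.25 dB

A: GR = 21 − 21/12 = 19.25 dB.
B: GR = 8 − 8/2 = 4 dB.
A reduces 15.25 dB more.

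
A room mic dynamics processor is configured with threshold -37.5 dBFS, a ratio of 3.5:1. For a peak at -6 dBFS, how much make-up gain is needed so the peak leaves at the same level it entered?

22.5 dB

Without make-up, output = threshold + overshoot/3.5 = -37.5 + 9 = -28.5 dBFS.
Gap to target: 22.5 dB.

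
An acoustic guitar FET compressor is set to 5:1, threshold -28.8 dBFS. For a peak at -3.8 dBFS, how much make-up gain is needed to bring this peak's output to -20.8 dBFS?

Overshoot 25 dB → 25/5 = 5 dB after compression, so the compressed level is -28.8 + 5 = -23.8 dBFS.
Make-up = target − compressed = -20.8 − (-23.8) = 3 dB.

3 dB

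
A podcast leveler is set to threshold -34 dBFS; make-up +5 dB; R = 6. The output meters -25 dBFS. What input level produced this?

Before make-up, the level was -25 − 5 = -30 dBFS.
Post-compression overshoot = -30 − (-34) = 4 dB.
Before 6:1 compression the overshoot was 4 × 6 = 24 dB, so input = -34 + 24 = -10 dBFS.

-10 dBFS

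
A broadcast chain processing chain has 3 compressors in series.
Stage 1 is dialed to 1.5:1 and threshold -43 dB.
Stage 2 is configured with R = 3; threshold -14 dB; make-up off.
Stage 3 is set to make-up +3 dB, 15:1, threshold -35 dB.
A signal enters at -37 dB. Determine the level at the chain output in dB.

-36 dB

Stage 1: overshoot 6 dB → 6/1.5 = 4 dB → -39 dB.
Stage 2: -39 dB ≤ -14 dB, so stage 2 doesn't engage; output -39 dB.
Stage 3: -39 dB is at or below the -35 dB threshold — no compression; make-up brings it to -36 dB.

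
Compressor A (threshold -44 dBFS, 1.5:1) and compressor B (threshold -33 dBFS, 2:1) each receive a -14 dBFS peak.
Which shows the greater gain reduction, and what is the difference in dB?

A: 30 dB over, compressed to 20 dB over, so 10 dB of GR.
B: 19 dB over, compressed to 9.5 dB over, so 9.5 dB of GR.
Difference: 0.5 dB in favour of A.

A, by 0.5 dB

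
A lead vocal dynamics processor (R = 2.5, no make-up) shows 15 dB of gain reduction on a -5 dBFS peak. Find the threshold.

Let T be the threshold. Output overshoot = (input overshoot)/R, so -20 − T = (-5 − T)/2.5.
2.5·(-20 − T) = -5 − T → 1.5·T = -50 − (-5) = -45.
T = -45/1.5 = -30 dBFS.

-30 dBFS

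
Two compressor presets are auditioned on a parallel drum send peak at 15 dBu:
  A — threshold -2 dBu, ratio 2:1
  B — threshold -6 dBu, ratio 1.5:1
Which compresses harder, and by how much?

A: 17 dB over, compressed to 8.5 dB over, so 8.5 dB of GR.
B: 21 dB over, compressed to 14 dB over, so 7 dB of GR.
A reduces 1.5 dB more.

A, by 1.5 dB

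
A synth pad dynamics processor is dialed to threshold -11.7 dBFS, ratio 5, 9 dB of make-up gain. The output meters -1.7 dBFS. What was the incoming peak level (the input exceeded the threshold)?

Remove make-up: -1.7 − 9 = -10.7 dBFS.
The compressed level sits -10.7 − (-11.7) = 1 dB over threshold.
Input overshoot = R × output overshoot = 5 dB → input = -11.7 + 5 = -6.7 dBFS.

-6.7 dBFS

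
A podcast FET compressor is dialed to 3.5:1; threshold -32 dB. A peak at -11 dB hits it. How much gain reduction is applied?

15 dB

The signal is 21 dB above threshold.
A 3.5:1 ratio leaves 6 dB of that excess.
So the signal is attenuated by 21 − 6 = 15 dB.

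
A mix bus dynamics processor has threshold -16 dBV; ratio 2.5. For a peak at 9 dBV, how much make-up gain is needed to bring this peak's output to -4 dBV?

Overshoot 25 dB → 25/2.5 = 10 dB after compression, so the compressed level is -16 + 10 = -6 dBV.
Make-up = target − compressed = -4 − (-6) = 2 dB.

2 dB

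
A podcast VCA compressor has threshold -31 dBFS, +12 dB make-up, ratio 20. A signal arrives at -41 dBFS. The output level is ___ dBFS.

-29 dBFS

-41 dBFS is 10 dB below the -31 dBFS threshold, so no gain reduction is applied.
Make-up gain adds 12 dB: -41 + 12 = -29 dBFS.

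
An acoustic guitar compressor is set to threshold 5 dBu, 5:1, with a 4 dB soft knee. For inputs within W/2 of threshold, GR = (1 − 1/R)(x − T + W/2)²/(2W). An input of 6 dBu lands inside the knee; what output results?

x − T + W/2 = 6 − 5 + 2 = 3.
GR = (1 − 1/5) × 3² / 8 = 0.8 × 9 / 8 = 0.9 dB.
Output = 6 − 0.9 = 5.1 dBu.

5.1 dBu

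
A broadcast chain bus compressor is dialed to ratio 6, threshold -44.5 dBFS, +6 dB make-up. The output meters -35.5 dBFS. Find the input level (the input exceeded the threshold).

Stripping the +6 dB make-up gives -41.5 dBFS at the gain stage.
Post-compression overshoot = -41.5 − (-44.5) = 3 dB.
Input overshoot = R × output overshoot = 18 dB → input = -44.5 + 18 = -26.5 dBFS.

-26.5 dBFS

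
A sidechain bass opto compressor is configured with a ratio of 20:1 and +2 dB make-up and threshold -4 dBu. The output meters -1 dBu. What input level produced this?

16 dBu

Remove make-up: -1 − 2 = -3 dBu.
Post-compression overshoot = -3 − (-4) = 1 dB.
Undo the ratio: input overshoot = 1 × 20 = 20 dB, giving input = 16 dBu.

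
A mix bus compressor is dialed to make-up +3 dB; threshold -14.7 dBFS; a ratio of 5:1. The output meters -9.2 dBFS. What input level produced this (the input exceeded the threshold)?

-2.2 dBFS

Stripping the +3 dB make-up gives -12.2 dBFS at the gain stage.
That's 2.5 dB above the -14.7 dBFS threshold.
Input overshoot = R × output overshoot = 12.5 dB → input = -14.7 + 12.5 = -2.2 dBFS.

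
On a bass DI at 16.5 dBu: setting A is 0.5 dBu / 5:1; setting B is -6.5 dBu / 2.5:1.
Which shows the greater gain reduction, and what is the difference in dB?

A: 16 dB over, compressed to 3.2 dB over, so 12.8 dB of GR.
B: 23 dB over, compressed to 9.2 dB over, so 13.8 dB of GR.
B applies 1 dB more gain reduction.

B, by 1 dB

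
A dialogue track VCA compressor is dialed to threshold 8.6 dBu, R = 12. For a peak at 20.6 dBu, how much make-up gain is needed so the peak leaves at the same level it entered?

11 dB

Without make-up, output = threshold + overshoot/12 = 8.6 + 1 = 9.6 dBu.
Gap to target: 11 dB.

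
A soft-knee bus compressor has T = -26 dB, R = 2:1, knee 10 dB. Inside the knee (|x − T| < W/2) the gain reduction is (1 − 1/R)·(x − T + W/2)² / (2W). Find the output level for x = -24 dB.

x − T + W/2 = -24 − (-26) + 5 = 7.
GR = (1 − 1/2) × 7² / 20 = 0.5 × 49 / 20 = 1.225 dB.
Output = -24 − 1.225 = -25.225 dB.

-25.225 dB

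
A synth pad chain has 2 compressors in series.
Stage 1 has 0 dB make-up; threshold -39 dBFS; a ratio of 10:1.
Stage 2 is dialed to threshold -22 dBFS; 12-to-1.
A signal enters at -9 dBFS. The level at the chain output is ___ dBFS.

-36 dBFS

Stage 1: overshoot 30 dB → 30/10 = 3 dB → -36 dBFS.
Stage 2: below threshold (-36 ≤ -22); passes unchanged; output -36 dBFS.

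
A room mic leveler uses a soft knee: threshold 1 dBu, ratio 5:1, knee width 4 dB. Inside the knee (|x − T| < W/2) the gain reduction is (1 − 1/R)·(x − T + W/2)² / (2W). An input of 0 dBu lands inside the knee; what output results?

x − T + W/2 = 0 − 1 + 2 = 1.
GR = (1 − 1/5) × 1² / 8 = 0.8 × 1 / 8 = 0.1 dB.
Output = 0 − 0.1 = -0.1 dBu.

-0.1 dBu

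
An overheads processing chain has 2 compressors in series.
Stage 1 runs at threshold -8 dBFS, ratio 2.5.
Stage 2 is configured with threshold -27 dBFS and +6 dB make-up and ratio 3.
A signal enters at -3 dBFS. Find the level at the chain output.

-14 dBFS

Stage 1: 5 dB above -8 dBFS, reduced 2.5:1 to 2 dB above → -6 dBFS.
Stage 2: overshoot 21 dB → 21/3 = 7 dB → -20 dBFS; +6 dB make-up → -14 dBFS.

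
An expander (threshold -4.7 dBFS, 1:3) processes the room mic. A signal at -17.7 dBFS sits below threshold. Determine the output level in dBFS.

-43.7 dBFS

Below threshold, a 1:3 expander applies gain = (3−1)×(T − x) of attenuation.
(3−1) × 13 = 26 dB, so output = -17.7 − 26 = -43.7 dBFS.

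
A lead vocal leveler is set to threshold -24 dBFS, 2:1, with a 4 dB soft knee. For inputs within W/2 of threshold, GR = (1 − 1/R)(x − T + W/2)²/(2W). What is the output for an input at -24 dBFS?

-24.25 dBFS

x − T + W/2 = -24 − (-24) + 2 = 2.
GR = (1 − 1/2) × 2² / 8 = 0.5 × 4 / 8 = 0.25 dB.
Output = -24 − 0.25 = -24.25 dBFS.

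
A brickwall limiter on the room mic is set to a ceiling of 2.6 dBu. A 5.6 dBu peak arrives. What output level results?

2.6 dBu

The limiter clamps the peak to its 2.6 dBu ceiling.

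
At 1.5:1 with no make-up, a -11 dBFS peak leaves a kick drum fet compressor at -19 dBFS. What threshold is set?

-35 dBFS

Let T be the threshold. Output overshoot = (input overshoot)/R, so -19 − T = (-11 − T)/1.5.
1.5·(-19 − T) = -11 − T → 0.5·T = -28.5 − (-11) = -17.5.
T = -17.5/0.5 = -35 dBFS.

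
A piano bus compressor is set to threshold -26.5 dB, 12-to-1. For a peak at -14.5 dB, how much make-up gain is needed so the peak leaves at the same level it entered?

11 dB

Overshoot 12 dB → 12/12 = 1 dB after compression, so the compressed level is -26.5 + 1 = -25.5 dB.
Make-up = target − compressed = -14.5 − (-25.5) = 11 dB.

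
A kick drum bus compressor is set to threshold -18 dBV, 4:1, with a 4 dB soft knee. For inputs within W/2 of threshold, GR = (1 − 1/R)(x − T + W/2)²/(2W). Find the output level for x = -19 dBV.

-19.09375 dBV

x − T + W/2 = -19 − (-18) + 2 = 1.
GR = (1 − 1/4) × 1² / 8 = 0.75 × 1 / 8 = 0.09375 dB.
Output = -19 − 0.09375 = -19.09375 dBV.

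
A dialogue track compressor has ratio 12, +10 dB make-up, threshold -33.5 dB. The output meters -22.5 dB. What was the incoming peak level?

Remove make-up: -22.5 − 10 = -32.5 dB.
That's 1 dB above the -33.5 dB threshold.
Input overshoot = R × output overshoot = 12 dB → input = -33.5 + 12 = -21.5 dB.

-21.5 dB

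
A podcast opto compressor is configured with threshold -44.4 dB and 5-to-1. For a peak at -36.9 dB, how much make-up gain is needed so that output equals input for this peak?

Overshoot 7.5 dB → 7.5/5 = 1.5 dB after compression, so the compressed level is -44.4 + 1.5 = -42.9 dB.
Make-up = target − compressed = -36.9 − (-42.9) = 6 dB.

6 dB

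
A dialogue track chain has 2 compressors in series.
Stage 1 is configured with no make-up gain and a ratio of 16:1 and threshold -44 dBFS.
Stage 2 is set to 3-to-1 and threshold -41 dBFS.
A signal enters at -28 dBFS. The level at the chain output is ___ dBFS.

Stage 1: 16 dB above -44 dBFS, reduced 16:1 to 1 dB above → -43 dBFS.
Stage 2: -43 dBFS ≤ -41 dBFS, so stage 2 doesn't engage; output -43 dBFS.

-43 dBFS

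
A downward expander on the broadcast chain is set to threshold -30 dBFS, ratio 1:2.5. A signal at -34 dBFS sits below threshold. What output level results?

-40 dBFS

Below threshold, a 1:2.5 expander applies gain = (2.5−1)×(T − x) of attenuation.
(2.5−1) × 4 = 6 dB, so output = -34 − 6 = -40 dBFS.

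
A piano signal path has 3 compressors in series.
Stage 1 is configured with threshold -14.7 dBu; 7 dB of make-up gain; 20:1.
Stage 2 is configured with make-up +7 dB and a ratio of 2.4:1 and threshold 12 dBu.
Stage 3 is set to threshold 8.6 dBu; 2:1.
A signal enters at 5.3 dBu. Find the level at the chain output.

0.3 dBu

Stage 1: 20 dB above -14.7 dBu, reduced 20:1 to 1 dB above → -13.7 dBu; +7 dB make-up → -6.7 dBu.
Stage 2: -6.7 dBu ≤ 12 dBu, so stage 2 doesn't engage; make-up brings it to 0.3 dBu.
Stage 3: 0.3 dBu is at or below the 8.6 dBu threshold — no compression; output 0.3 dBu.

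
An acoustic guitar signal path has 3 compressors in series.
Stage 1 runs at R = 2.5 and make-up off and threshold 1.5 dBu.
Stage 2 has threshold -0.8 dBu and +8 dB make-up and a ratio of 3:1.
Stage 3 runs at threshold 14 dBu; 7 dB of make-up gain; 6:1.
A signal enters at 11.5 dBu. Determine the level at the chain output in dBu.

16.3 dBu

Stage 1: 10 dB above 1.5 dBu, reduced 2.5:1 to 4 dB above → 5.5 dBu.
Stage 2: 5.5 dBu is 6.3 dB over -0.8 dBu; at 3:1 that becomes 2.1 dB over, giving 1.3 dBu; +8 dB make-up → 9.3 dBu.
Stage 3: 9.3 dBu is at or below the 14 dBu threshold — no compression; make-up brings it to 16.3 dBu.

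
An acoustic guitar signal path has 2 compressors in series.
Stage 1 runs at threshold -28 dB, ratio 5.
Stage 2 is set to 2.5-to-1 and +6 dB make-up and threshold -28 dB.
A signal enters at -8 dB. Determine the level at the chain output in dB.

-20.4 dB

Stage 1: 20 dB above -28 dB, reduced 5:1 to 4 dB above → -24 dB.
Stage 2: -24 dB is 4 dB over -28 dB; at 2.5:1 that becomes 1.6 dB over, giving -26.4 dB; +6 dB make-up → -20.4 dB.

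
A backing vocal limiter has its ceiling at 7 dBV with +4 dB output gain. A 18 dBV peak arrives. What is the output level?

The limiter clamps the peak to its 7 dBV ceiling.
Output gain then adds 4 dB: 7 + 4 = 11 dBV.

11 dBV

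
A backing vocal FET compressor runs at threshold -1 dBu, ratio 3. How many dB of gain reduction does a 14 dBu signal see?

Overshoot = 14 − (-1) = 15 dB.
At 3:1, output sits 15/3 = 5 dB above threshold.
So the signal is attenuated by 15 − 5 = 10 dB.

10 dB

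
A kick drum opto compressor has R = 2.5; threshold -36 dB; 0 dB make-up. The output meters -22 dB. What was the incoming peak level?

-1 dB

Post-compression overshoot = -22 − (-36) = 14 dB.
Undo the ratio: input overshoot = 14 × 2.5 = 35 dB, giving input = -1 dB.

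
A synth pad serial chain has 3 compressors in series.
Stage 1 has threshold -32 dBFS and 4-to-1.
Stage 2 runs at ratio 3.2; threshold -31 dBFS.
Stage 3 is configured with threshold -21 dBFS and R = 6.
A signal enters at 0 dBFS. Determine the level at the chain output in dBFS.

-28.8125 dBFS

Stage 1: overshoot 32 dB → 32/4 = 8 dB → -24 dBFS.
Stage 2: overshoot 7 dB → 7/3.2 = 2.1875 dB → -28.8125 dBFS.
Stage 3: -28.8125 dBFS ≤ -21 dBFS, so stage 3 doesn't engage; output -28.8125 dBFS.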